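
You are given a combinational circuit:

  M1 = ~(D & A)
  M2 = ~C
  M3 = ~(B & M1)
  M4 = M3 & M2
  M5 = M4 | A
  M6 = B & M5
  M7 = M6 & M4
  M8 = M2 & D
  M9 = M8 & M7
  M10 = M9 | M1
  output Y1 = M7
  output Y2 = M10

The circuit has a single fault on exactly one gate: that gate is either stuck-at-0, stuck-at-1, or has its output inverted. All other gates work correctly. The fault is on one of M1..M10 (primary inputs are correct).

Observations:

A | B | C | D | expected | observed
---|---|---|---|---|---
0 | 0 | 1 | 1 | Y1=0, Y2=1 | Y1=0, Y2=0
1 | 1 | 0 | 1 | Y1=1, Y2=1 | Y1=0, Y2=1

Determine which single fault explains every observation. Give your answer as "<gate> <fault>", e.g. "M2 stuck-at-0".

M1 inverted output

Fault-free values for test 1 (A=0, B=0, C=1, D=1): M1=1, M2=0, M3=1, M4=0, M5=0, M6=0, M7=0, M8=0, M9=0, M10=1, giving Y1=0, Y2=1. Observed Y1=0, Y2=0.
Test 1: faults giving observed Y1=0, Y2=0 are {M1 stuck-at-0, M1 inverted output, M10 stuck-at-0, M10 inverted output}.
Test 2 (A=1, B=1, C=0, D=1): fault-free M1=0, M2=1, M3=1, M4=1, M5=1, M6=1, M7=1, M8=1, M9=1, M10=1 → Y1=1, Y2=1; observed Y1=0, Y2=1. Eliminates M1 stuck-at-0, M10 stuck-at-0, M10 inverted output.
Only M1 inverted output is consistent with every test.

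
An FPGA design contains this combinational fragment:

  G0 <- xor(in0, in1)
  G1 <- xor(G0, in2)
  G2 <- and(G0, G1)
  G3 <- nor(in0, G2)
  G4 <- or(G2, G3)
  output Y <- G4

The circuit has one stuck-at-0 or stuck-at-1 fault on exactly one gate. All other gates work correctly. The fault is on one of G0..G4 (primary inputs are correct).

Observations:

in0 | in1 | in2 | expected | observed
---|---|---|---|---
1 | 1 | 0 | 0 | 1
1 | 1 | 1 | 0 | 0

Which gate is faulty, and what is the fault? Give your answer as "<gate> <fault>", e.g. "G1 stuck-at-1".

G0 stuck-at-1

Fault-free values for test 1 (in0=1, in1=1, in2=0): G0=0, G1=0, G2=0, G3=0, G4=0, giving Y=0. Observed 1.
Test 1: faults giving observed 1 are {G0 stuck-at-1, G2 stuck-at-1, G3 stuck-at-1, G4 stuck-at-1}.
Test 2 (in0=1, in1=1, in2=1): fault-free G0=0, G1=1, G2=0, G3=0, G4=0 → 0; observed 0. Eliminates G2 stuck-at-1, G3 stuck-at-1, G4 stuck-at-1.
Only G0 stuck-at-1 is consistent with every test.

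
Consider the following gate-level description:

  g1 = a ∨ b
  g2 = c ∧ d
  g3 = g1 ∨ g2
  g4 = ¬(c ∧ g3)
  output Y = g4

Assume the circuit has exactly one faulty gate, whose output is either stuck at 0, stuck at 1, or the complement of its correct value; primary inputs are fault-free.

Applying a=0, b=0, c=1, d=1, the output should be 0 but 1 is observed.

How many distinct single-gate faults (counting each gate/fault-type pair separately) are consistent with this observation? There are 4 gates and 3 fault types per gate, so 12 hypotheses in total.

6

Fault-free: g1=0, g2=1, g3=1, g4=0 → 0. Observed 1.
  g1 stuck-at-0: output 0 ✗
  g1 stuck-at-1: output 0 ✗
  g1 inverted output: output 0 ✗
  g2 stuck-at-0: output 1 ✓
  g2 stuck-at-1: output 0 ✗
  g2 inverted output: output 1 ✓
  g3 stuck-at-0: output 1 ✓
  g3 stuck-at-1: output 0 ✗
  g3 inverted output: output 1 ✓
  g4 stuck-at-0: output 0 ✗
  g4 stuck-at-1: output 1 ✓
  g4 inverted output: output 1 ✓
Consistent faults: {g2 stuck-at-0, g2 inverted output, g3 stuck-at-0, g3 inverted output, g4 stuck-at-1, g4 inverted output} — 6 in all.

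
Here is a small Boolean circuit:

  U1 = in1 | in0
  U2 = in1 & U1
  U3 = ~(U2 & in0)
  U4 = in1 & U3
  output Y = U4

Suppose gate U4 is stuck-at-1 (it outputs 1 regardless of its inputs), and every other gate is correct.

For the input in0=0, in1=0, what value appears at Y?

1

Propagate with U4 forced: U1=0, U2=0, U3=1, U4=1 [stuck-at-1].
So Y = 1. (Without the fault it would be 0.)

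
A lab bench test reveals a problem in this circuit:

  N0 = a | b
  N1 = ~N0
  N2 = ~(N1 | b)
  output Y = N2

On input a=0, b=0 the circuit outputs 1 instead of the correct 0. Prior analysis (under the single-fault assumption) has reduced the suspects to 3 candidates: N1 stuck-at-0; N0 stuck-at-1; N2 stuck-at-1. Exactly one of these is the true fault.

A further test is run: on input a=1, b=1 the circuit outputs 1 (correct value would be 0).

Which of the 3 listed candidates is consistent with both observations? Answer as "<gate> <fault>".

Evaluate each candidate on input a=1, b=1:
  N1 stuck-at-0: N0=1, N1=0 [stuck-at-0], N2=0 → 0 — eliminated
  N0 stuck-at-1: N0=1 [stuck-at-1], N1=0, N2=0 → 0 — eliminated
  N2 stuck-at-1: N0=1, N1=0, N2=1 [stuck-at-1] → 1 — matches
Only N2 stuck-at-1 reproduces the observed 1.

N2 stuck-at-1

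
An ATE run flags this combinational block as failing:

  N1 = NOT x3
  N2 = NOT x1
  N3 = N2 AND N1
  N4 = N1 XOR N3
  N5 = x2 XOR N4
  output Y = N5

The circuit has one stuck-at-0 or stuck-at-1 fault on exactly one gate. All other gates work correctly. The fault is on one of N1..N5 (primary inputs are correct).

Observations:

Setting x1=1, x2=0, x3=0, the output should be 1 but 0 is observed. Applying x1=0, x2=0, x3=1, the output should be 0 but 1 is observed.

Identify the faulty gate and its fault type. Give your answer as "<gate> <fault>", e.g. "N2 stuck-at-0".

Fault-free values for test 1 (x1=1, x2=0, x3=0): N1=1, N2=0, N3=0, N4=1, N5=1, giving Y=1. Observed 0.
Test 1: faults giving observed 0 are {N1 stuck-at-0, N2 stuck-at-1, N3 stuck-at-1, N4 stuck-at-0, N5 stuck-at-0}.
Test 2 (x1=0, x2=0, x3=1): fault-free N1=0, N2=1, N3=0, N4=0, N5=0 → 0; observed 1. Eliminates N1 stuck-at-0, N2 stuck-at-1, N4 stuck-at-0, N5 stuck-at-0.
Only N3 stuck-at-1 is consistent with every test.

N3 stuck-at-1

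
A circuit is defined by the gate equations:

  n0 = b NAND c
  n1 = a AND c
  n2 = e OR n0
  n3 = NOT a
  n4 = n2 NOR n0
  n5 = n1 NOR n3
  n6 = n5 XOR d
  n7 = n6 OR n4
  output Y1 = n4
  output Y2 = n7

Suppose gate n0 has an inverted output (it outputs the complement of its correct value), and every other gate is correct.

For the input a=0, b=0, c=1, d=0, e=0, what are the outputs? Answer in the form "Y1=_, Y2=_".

Propagate with n0 forced: n0=0 [inverted output], n1=0, n2=0, n3=1, n4=1, n5=0, n6=0, n7=1.
So the outputs are Y1=1, Y2=1. (Without the fault they would be Y1=0, Y2=0.)

Y1=1, Y2=1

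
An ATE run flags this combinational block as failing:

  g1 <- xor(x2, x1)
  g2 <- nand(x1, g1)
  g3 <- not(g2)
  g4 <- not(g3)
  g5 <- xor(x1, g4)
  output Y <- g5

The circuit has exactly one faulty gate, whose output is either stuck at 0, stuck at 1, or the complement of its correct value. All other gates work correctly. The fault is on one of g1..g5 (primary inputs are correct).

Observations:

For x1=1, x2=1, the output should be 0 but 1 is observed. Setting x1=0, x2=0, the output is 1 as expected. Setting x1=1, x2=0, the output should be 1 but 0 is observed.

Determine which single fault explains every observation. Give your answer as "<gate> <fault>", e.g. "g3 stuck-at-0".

g1 inverted output

Fault-free values for test 1 (x1=1, x2=1): g1=0, g2=1, g3=0, g4=1, g5=0, giving Y=0. Observed 1.
Test 1: faults giving observed 1 are {g1 stuck-at-1, g1 inverted output, g2 stuck-at-0, g2 inverted output, g3 stuck-at-1, g3 inverted output, g4 stuck-at-0, g4 inverted output, g5 stuck-at-1, g5 inverted output}.
Test 2 (x1=0, x2=0): fault-free g1=0, g2=1, g3=0, g4=1, g5=1 → 1; observed 1. Eliminates g2 stuck-at-0, g2 inverted output, g3 stuck-at-1, g3 inverted output, g4 stuck-at-0, g4 inverted output, g5 inverted output.
Test 3 (x1=1, x2=0): fault-free g1=1, g2=0, g3=1, g4=0, g5=1 → 1; observed 0. Eliminates g1 stuck-at-1, g5 stuck-at-1.
Only g1 inverted output is consistent with every test.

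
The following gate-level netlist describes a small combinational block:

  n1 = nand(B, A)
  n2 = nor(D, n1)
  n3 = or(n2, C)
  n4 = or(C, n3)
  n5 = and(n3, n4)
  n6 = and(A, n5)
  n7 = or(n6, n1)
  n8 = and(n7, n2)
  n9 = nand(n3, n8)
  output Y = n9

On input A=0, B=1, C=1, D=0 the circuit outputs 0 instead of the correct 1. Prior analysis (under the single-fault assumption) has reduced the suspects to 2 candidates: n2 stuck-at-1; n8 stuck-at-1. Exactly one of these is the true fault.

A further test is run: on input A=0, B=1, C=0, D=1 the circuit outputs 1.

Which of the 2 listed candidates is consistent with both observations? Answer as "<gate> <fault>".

Evaluate each candidate on input A=0, B=1, C=0, D=1:
  n2 stuck-at-1: n1=1, n2=1 [stuck-at-1], n3=1, n4=1, n5=1, n6=0, n7=1, n8=1, n9=0 → 0 — eliminated
  n8 stuck-at-1: n1=1, n2=0, n3=0, n4=0, n5=0, n6=0, n7=1, n8=1 [stuck-at-1], n9=1 → 1 — matches
Only n8 stuck-at-1 reproduces the observed 1.

n8 stuck-at-1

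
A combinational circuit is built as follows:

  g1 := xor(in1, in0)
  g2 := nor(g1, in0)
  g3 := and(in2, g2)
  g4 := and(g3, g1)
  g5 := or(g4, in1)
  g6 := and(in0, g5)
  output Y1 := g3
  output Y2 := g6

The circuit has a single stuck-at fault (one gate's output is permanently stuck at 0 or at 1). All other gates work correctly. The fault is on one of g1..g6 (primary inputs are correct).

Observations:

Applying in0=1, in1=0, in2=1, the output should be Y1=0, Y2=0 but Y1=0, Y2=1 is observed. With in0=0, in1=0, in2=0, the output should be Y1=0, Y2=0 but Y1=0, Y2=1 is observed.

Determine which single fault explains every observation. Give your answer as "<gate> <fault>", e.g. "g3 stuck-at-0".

Fault-free values for test 1 (in0=1, in1=0, in2=1): g1=1, g2=0, g3=0, g4=0, g5=0, g6=0, giving Y1=0, Y2=0. Observed Y1=0, Y2=1.
Test 1: faults giving observed Y1=0, Y2=1 are {g4 stuck-at-1, g5 stuck-at-1, g6 stuck-at-1}.
Test 2 (in0=0, in1=0, in2=0): fault-free g1=0, g2=1, g3=0, g4=0, g5=0, g6=0 → Y1=0, Y2=0; observed Y1=0, Y2=1. Eliminates g4 stuck-at-1, g5 stuck-at-1.
Only g6 stuck-at-1 is consistent with every test.

g6 stuck-at-1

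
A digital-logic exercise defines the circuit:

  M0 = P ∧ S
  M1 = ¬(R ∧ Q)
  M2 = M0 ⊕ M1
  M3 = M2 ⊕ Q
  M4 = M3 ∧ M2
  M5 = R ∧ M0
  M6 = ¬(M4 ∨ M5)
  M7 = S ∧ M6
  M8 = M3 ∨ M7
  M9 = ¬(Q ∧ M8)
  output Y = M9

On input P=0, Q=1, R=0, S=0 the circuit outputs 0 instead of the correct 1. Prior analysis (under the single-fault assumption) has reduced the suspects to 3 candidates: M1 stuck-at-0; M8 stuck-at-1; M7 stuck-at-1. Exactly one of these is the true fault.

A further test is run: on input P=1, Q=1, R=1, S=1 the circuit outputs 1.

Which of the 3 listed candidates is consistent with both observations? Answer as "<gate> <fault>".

Evaluate each candidate on input P=1, Q=1, R=1, S=1:
  M1 stuck-at-0: M0=1, M1=0 [stuck-at-0], M2=1, M3=0, M4=0, M5=1, M6=0, M7=0, M8=0, M9=1 → 1 — matches
  M8 stuck-at-1: M0=1, M1=0, M2=1, M3=0, M4=0, M5=1, M6=0, M7=0, M8=1 [stuck-at-1], M9=0 → 0 — eliminated
  M7 stuck-at-1: M0=1, M1=0, M2=1, M3=0, M4=0, M5=1, M6=0, M7=1 [stuck-at-1], M8=1, M9=0 → 0 — eliminated
Only M1 stuck-at-0 reproduces the observed 1.

M1 stuck-at-0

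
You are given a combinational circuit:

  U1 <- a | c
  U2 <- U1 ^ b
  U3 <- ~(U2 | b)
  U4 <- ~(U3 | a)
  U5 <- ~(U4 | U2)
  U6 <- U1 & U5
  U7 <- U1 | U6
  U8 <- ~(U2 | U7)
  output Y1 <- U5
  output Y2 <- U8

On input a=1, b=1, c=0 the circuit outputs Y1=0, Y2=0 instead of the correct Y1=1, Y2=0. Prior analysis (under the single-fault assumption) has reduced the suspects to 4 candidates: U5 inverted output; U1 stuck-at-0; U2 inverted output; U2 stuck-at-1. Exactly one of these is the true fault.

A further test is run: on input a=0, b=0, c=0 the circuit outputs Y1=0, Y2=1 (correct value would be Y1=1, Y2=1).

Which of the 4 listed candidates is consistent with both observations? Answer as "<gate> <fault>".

Evaluate each candidate on input a=0, b=0, c=0:
  U5 inverted output: U1=0, U2=0, U3=1, U4=0, U5=0 [inverted output], U6=0, U7=0, U8=1 → Y1=0, Y2=1 — matches
  U1 stuck-at-0: U1=0 [stuck-at-0], U2=0, U3=1, U4=0, U5=1, U6=0, U7=0, U8=1 → Y1=1, Y2=1 — eliminated
  U2 inverted output: U1=0, U2=1 [inverted output], U3=0, U4=1, U5=0, U6=0, U7=0, U8=0 → Y1=0, Y2=0 — eliminated
  U2 stuck-at-1: U1=0, U2=1 [stuck-at-1], U3=0, U4=1, U5=0, U6=0, U7=0, U8=0 → Y1=0, Y2=0 — eliminated
Only U5 inverted output reproduces the observed Y1=0, Y2=1.

U5 inverted output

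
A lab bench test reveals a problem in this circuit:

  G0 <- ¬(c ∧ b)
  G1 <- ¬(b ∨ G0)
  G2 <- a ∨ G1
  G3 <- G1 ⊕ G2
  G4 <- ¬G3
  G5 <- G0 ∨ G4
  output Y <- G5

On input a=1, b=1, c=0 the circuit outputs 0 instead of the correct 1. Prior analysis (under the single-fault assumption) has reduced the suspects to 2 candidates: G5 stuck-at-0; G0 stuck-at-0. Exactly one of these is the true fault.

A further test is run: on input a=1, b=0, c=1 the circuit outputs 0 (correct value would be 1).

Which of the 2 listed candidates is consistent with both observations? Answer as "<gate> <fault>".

G5 stuck-at-0

Evaluate each candidate on input a=1, b=0, c=1:
  G5 stuck-at-0: G0=1, G1=0, G2=1, G3=1, G4=0, G5=0 [stuck-at-0] → 0 — matches
  G0 stuck-at-0: G0=0 [stuck-at-0], G1=1, G2=1, G3=0, G4=1, G5=1 → 1 — eliminated
Only G5 stuck-at-0 reproduces the observed 0.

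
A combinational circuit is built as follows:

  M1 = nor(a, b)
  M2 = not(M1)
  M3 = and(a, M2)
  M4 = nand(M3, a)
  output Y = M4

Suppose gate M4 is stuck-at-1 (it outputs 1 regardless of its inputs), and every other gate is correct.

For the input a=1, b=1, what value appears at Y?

1

Propagate with M4 forced: M1=0, M2=1, M3=1, M4=1 [stuck-at-1].
So Y = 1. (Without the fault it would be 0.)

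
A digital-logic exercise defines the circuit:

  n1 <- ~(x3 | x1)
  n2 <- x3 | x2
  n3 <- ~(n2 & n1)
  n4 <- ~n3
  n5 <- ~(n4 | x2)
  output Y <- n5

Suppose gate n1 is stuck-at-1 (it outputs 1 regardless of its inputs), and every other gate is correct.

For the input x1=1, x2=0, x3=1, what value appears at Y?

0

Propagate with n1 forced: n1=1 [stuck-at-1], n2=1, n3=0, n4=1, n5=0.
So Y = 0. (Without the fault it would be 1.)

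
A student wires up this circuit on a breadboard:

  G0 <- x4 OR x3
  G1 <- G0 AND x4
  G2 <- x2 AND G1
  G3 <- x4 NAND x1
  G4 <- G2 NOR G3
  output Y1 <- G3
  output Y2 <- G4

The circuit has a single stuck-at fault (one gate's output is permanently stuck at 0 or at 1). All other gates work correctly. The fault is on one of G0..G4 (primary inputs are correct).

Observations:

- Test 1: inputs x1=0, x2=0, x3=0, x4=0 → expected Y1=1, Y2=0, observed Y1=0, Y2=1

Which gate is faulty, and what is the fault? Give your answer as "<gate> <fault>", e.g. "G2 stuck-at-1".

Fault-free values for test 1 (x1=0, x2=0, x3=0, x4=0): G0=0, G1=0, G2=0, G3=1, G4=0, giving Y1=1, Y2=0. Observed Y1=0, Y2=1.
Test 1: faults giving observed Y1=0, Y2=1 are {G3 stuck-at-0}.
Only G3 stuck-at-0 is consistent with every test.

G3 stuck-at-0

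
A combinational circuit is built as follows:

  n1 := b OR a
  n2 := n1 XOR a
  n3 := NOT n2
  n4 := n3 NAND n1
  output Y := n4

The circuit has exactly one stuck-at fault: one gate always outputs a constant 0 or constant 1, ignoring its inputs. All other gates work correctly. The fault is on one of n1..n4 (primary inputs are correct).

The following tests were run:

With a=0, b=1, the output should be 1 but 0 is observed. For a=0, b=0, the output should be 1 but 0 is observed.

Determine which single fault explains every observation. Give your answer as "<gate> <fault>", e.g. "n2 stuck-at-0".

n4 stuck-at-0

Fault-free values for test 1 (a=0, b=1): n1=1, n2=1, n3=0, n4=1, giving Y=1. Observed 0.
Test 1: faults giving observed 0 are {n2 stuck-at-0, n3 stuck-at-1, n4 stuck-at-0}.
Test 2 (a=0, b=0): fault-free n1=0, n2=0, n3=1, n4=1 → 1; observed 0. Eliminates n2 stuck-at-0, n3 stuck-at-1.
Only n4 stuck-at-0 is consistent with every test.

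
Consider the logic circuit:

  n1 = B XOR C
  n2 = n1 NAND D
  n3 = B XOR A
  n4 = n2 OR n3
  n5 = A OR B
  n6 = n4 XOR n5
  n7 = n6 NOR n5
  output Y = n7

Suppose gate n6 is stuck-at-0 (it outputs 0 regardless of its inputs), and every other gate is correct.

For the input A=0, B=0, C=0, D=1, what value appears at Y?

Propagate with n6 forced: n1=0, n2=1, n3=0, n4=1, n5=0, n6=0 [stuck-at-0], n7=1.
So Y = 1. (Without the fault it would be 0.)

1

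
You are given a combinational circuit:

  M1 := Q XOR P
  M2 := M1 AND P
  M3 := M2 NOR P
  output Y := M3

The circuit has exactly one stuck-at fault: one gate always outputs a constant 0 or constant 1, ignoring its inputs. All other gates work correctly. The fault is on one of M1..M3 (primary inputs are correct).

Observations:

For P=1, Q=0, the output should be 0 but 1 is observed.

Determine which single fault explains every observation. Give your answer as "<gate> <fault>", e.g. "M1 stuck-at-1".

Fault-free values for test 1 (P=1, Q=0): M1=1, M2=1, M3=0, giving Y=0. Observed 1.
Test 1: faults giving observed 1 are {M3 stuck-at-1}.
Only M3 stuck-at-1 is consistent with every test.

M3 stuck-at-1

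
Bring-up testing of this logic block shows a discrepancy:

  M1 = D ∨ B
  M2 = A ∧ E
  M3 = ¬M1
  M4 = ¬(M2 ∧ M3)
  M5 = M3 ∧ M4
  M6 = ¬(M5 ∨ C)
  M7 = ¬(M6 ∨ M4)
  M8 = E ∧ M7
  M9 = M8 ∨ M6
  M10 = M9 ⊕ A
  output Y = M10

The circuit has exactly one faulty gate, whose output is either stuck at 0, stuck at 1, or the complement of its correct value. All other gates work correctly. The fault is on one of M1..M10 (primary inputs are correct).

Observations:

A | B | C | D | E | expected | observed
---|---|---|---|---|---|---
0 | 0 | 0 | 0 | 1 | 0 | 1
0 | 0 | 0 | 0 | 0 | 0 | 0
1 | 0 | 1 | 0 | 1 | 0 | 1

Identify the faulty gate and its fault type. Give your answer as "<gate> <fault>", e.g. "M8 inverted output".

M7 inverted output

Fault-free values for test 1 (A=0, B=0, C=0, D=0, E=1): M1=0, M2=0, M3=1, M4=1, M5=1, M6=0, M7=0, M8=0, M9=0, M10=0, giving Y=0. Observed 1.
Test 1: faults giving observed 1 are {M1 stuck-at-1, M1 inverted output, M2 stuck-at-1, M2 inverted output, M3 stuck-at-0, M3 inverted output, M4 stuck-at-0, M4 inverted output, M5 stuck-at-0, M5 inverted output, M6 stuck-at-1, M6 inverted output, M7 stuck-at-1, M7 inverted output, M8 stuck-at-1, M8 inverted output, M9 stuck-at-1, M9 inverted output, M10 stuck-at-1, M10 inverted output}.
Test 2 (A=0, B=0, C=0, D=0, E=0): fault-free M1=0, M2=0, M3=1, M4=1, M5=1, M6=0, M7=0, M8=0, M9=0, M10=0 → 0; observed 0. Eliminates M1 stuck-at-1, M1 inverted output, M2 stuck-at-1, M2 inverted output, M3 stuck-at-0, M3 inverted output, M4 stuck-at-0, M4 inverted output, M5 stuck-at-0, M5 inverted output, M6 stuck-at-1, M6 inverted output, M8 stuck-at-1, M8 inverted output, M9 stuck-at-1, M9 inverted output, M10 stuck-at-1, M10 inverted output.
Test 3 (A=1, B=0, C=1, D=0, E=1): fault-free M1=0, M2=1, M3=1, M4=0, M5=0, M6=0, M7=1, M8=1, M9=1, M10=0 → 0; observed 1. Eliminates M7 stuck-at-1.
Only M7 inverted output is consistent with every test.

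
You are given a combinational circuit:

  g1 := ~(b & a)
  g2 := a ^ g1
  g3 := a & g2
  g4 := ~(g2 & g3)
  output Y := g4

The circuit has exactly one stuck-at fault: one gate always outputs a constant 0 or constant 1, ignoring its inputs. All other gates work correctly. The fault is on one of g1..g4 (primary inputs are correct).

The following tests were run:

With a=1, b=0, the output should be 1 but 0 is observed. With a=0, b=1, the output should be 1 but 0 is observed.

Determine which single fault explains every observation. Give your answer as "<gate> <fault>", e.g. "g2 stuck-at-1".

Fault-free values for test 1 (a=1, b=0): g1=1, g2=0, g3=0, g4=1, giving Y=1. Observed 0.
Test 1: faults giving observed 0 are {g1 stuck-at-0, g2 stuck-at-1, g4 stuck-at-0}.
Test 2 (a=0, b=1): fault-free g1=1, g2=1, g3=0, g4=1 → 1; observed 0. Eliminates g1 stuck-at-0, g2 stuck-at-1.
Only g4 stuck-at-0 is consistent with every test.

g4 stuck-at-0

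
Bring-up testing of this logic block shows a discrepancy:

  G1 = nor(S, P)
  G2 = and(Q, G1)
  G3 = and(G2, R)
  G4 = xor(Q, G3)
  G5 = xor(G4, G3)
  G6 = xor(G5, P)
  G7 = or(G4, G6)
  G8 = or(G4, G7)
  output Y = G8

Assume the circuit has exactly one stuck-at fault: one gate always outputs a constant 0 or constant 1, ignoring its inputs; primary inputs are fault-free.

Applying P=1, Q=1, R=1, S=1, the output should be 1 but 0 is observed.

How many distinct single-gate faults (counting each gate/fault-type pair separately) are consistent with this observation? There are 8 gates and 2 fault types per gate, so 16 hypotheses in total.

4

Fault-free: G1=0, G2=0, G3=0, G4=1, G5=1, G6=0, G7=1, G8=1 → 1. Observed 0.
  G1: stuck-at-1 ✓; others ✗
  G2: stuck-at-1 ✓; others ✗
  G3: stuck-at-1 ✓; others ✗
  G4: none of the 2 fault types match ✗
  G5: none of the 2 fault types match ✗
  G6: none of the 2 fault types match ✗
  G7: none of the 2 fault types match ✗
  G8: stuck-at-0 ✓; others ✗
Consistent faults: {G1 stuck-at-1, G2 stuck-at-1, G3 stuck-at-1, G8 stuck-at-0} — 4 in all.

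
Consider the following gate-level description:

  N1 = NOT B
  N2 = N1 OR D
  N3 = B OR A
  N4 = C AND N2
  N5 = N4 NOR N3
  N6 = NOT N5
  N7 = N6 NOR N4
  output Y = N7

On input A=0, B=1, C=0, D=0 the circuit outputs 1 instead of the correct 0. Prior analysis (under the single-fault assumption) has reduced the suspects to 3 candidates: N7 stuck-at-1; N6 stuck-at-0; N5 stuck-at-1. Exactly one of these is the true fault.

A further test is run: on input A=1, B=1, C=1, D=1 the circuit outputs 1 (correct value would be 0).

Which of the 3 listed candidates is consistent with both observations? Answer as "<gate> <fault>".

Evaluate each candidate on input A=1, B=1, C=1, D=1:
  N7 stuck-at-1: N1=0, N2=1, N3=1, N4=1, N5=0, N6=1, N7=1 [stuck-at-1] → 1 — matches
  N6 stuck-at-0: N1=0, N2=1, N3=1, N4=1, N5=0, N6=0 [stuck-at-0], N7=0 → 0 — eliminated
  N5 stuck-at-1: N1=0, N2=1, N3=1, N4=1, N5=1 [stuck-at-1], N6=0, N7=0 → 0 — eliminated
Only N7 stuck-at-1 reproduces the observed 1.

N7 stuck-at-1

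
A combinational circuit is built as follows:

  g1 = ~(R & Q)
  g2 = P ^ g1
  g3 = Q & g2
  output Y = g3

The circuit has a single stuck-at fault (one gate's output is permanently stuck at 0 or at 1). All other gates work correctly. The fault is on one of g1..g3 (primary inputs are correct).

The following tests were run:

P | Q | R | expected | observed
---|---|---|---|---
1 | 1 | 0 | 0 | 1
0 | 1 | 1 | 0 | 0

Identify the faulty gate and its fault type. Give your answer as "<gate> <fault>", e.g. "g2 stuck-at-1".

Fault-free values for test 1 (P=1, Q=1, R=0): g1=1, g2=0, g3=0, giving Y=0. Observed 1.
Test 1: faults giving observed 1 are {g1 stuck-at-0, g2 stuck-at-1, g3 stuck-at-1}.
Test 2 (P=0, Q=1, R=1): fault-free g1=0, g2=0, g3=0 → 0; observed 0. Eliminates g2 stuck-at-1, g3 stuck-at-1.
Only g1 stuck-at-0 is consistent with every test.

g1 stuck-at-0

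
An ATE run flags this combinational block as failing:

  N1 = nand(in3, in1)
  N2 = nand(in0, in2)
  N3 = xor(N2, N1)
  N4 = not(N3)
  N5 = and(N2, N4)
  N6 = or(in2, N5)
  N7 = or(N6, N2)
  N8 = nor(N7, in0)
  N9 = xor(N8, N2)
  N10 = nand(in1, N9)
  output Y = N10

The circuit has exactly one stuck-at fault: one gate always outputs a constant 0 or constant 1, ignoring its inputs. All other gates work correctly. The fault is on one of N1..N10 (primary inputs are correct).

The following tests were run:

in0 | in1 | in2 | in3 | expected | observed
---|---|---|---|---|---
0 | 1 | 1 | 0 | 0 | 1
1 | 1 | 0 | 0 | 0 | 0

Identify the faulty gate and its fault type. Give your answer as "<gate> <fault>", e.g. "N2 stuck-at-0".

N7 stuck-at-0

Fault-free values for test 1 (in0=0, in1=1, in2=1, in3=0): N1=1, N2=1, N3=0, N4=1, N5=1, N6=1, N7=1, N8=0, N9=1, N10=0, giving Y=0. Observed 1.
Test 1: faults giving observed 1 are {N2 stuck-at-0, N7 stuck-at-0, N8 stuck-at-1, N9 stuck-at-0, N10 stuck-at-1}.
Test 2 (in0=1, in1=1, in2=0, in3=0): fault-free N1=1, N2=1, N3=0, N4=1, N5=1, N6=1, N7=1, N8=0, N9=1, N10=0 → 0; observed 0. Eliminates N2 stuck-at-0, N8 stuck-at-1, N9 stuck-at-0, N10 stuck-at-1.
Only N7 stuck-at-0 is consistent with every test.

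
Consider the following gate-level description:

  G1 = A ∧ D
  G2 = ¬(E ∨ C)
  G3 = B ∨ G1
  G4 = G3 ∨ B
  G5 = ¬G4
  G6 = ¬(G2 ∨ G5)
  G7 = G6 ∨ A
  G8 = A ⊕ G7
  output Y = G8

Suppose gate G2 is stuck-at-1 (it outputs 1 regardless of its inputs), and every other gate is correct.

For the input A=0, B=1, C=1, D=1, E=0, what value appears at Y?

Propagate with G2 forced: G1=0, G2=1 [stuck-at-1], G3=1, G4=1, G5=0, G6=0, G7=0, G8=0.
So Y = 0. (Without the fault it would be 1.)

0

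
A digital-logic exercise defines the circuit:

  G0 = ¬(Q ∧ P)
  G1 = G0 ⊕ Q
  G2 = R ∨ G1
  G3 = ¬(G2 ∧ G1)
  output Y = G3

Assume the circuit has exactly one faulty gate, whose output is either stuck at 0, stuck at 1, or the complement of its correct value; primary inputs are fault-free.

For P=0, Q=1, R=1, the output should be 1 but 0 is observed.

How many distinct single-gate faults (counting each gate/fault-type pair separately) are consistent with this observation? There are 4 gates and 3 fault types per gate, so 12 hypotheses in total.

6

Fault-free: G0=1, G1=0, G2=1, G3=1 → 1. Observed 0.
  G0 stuck-at-0: output 0 ✓
  G0 stuck-at-1: output 1 ✗
  G0 inverted output: output 0 ✓
  G1 stuck-at-0: output 1 ✗
  G1 stuck-at-1: output 0 ✓
  G1 inverted output: output 0 ✓
  G2 stuck-at-0: output 1 ✗
  G2 stuck-at-1: output 1 ✗
  G2 inverted output: output 1 ✗
  G3 stuck-at-0: output 0 ✓
  G3 stuck-at-1: output 1 ✗
  G3 inverted output: output 0 ✓
Consistent faults: {G0 stuck-at-0, G0 inverted output, G1 stuck-at-1, G1 inverted output, G3 stuck-at-0, G3 inverted output} — 6 in all.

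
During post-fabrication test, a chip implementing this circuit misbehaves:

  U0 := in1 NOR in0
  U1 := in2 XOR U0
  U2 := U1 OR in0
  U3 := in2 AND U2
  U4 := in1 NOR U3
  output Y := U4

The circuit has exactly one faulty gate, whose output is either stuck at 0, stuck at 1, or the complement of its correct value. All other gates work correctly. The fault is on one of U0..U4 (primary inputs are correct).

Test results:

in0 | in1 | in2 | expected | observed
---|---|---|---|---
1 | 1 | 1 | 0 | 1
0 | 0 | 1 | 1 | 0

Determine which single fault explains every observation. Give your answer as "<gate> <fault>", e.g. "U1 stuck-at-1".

Fault-free values for test 1 (in0=1, in1=1, in2=1): U0=0, U1=1, U2=1, U3=1, U4=0, giving Y=0. Observed 1.
Test 1: faults giving observed 1 are {U4 stuck-at-1, U4 inverted output}.
Test 2 (in0=0, in1=0, in2=1): fault-free U0=1, U1=0, U2=0, U3=0, U4=1 → 1; observed 0. Eliminates U4 stuck-at-1.
Only U4 inverted output is consistent with every test.

U4 inverted output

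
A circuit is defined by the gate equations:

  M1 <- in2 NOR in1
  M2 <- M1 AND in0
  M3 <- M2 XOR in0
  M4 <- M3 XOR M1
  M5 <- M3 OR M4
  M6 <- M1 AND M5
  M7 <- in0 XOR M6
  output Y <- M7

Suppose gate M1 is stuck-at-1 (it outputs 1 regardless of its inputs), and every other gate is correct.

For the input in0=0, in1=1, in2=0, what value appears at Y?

1

Propagate with M1 forced: M1=1 [stuck-at-1], M2=0, M3=0, M4=1, M5=1, M6=1, M7=1.
So Y = 1. (Without the fault it would be 0.)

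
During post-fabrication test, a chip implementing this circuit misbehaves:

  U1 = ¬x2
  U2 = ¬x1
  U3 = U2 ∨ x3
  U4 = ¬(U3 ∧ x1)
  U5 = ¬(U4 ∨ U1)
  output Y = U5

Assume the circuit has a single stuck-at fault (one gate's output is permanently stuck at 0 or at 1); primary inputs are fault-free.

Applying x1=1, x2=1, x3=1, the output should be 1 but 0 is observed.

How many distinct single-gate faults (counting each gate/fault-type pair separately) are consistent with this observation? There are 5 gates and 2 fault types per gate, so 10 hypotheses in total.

4

Fault-free: U1=0, U2=0, U3=1, U4=0, U5=1 → 1. Observed 0.
  U1 stuck-at-0: output 1 ✗
  U1 stuck-at-1: output 0 ✓
  U2 stuck-at-0: output 1 ✗
  U2 stuck-at-1: output 1 ✗
  U3 stuck-at-0: output 0 ✓
  U3 stuck-at-1: output 1 ✗
  U4 stuck-at-0: output 1 ✗
  U4 stuck-at-1: output 0 ✓
  U5 stuck-at-0: output 0 ✓
  U5 stuck-at-1: output 1 ✗
Consistent faults: {U1 stuck-at-1, U3 stuck-at-0, U4 stuck-at-1, U5 stuck-at-0} — 4 in all.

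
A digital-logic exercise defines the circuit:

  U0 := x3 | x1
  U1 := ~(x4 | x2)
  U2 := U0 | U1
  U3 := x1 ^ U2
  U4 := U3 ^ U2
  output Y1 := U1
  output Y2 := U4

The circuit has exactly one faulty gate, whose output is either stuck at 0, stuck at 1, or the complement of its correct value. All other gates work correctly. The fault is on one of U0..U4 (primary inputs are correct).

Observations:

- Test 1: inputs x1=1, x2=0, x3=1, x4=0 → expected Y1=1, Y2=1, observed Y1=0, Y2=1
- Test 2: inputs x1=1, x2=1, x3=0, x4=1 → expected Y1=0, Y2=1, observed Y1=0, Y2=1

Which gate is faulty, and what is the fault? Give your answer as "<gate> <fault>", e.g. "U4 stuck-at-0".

U1 stuck-at-0

Fault-free values for test 1 (x1=1, x2=0, x3=1, x4=0): U0=1, U1=1, U2=1, U3=0, U4=1, giving Y1=1, Y2=1. Observed Y1=0, Y2=1.
Test 1: faults giving observed Y1=0, Y2=1 are {U1 stuck-at-0, U1 inverted output}.
Test 2 (x1=1, x2=1, x3=0, x4=1): fault-free U0=1, U1=0, U2=1, U3=0, U4=1 → Y1=0, Y2=1; observed Y1=0, Y2=1. Eliminates U1 inverted output.
Only U1 stuck-at-0 is consistent with every test.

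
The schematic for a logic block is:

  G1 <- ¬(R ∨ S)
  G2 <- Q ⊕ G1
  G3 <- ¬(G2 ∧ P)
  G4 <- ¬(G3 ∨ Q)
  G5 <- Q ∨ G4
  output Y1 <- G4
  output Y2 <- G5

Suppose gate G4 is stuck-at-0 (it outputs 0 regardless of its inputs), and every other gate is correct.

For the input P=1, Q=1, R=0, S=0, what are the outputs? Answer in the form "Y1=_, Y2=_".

Y1=0, Y2=1

Propagate with G4 forced: G1=1, G2=0, G3=1, G4=0 [stuck-at-0], G5=1.
So the outputs are Y1=0, Y2=1. (Same as the fault-free value — the fault is masked on this input.)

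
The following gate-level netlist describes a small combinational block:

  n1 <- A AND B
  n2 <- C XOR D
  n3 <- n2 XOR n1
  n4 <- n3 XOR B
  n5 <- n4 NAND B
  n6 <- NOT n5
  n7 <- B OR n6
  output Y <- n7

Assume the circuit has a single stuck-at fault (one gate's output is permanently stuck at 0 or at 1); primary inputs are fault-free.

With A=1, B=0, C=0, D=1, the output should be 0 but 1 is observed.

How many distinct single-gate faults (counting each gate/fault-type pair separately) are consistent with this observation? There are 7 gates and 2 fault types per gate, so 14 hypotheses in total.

Fault-free: n1=0, n2=1, n3=1, n4=1, n5=1, n6=0, n7=0 → 0. Observed 1.
  n1 stuck-at-0: output 0 ✗
  n1 stuck-at-1: output 0 ✗
  n2 stuck-at-0: output 0 ✗
  n2 stuck-at-1: output 0 ✗
  n3 stuck-at-0: output 0 ✗
  n3 stuck-at-1: output 0 ✗
  n4 stuck-at-0: output 0 ✗
  n4 stuck-at-1: output 0 ✗
  n5 stuck-at-0: output 1 ✓
  n5 stuck-at-1: output 0 ✗
  n6 stuck-at-0: output 0 ✗
  n6 stuck-at-1: output 1 ✓
  n7 stuck-at-0: output 0 ✗
  n7 stuck-at-1: output 1 ✓
Consistent faults: {n5 stuck-at-0, n6 stuck-at-1, n7 stuck-at-1} — 3 in all.

3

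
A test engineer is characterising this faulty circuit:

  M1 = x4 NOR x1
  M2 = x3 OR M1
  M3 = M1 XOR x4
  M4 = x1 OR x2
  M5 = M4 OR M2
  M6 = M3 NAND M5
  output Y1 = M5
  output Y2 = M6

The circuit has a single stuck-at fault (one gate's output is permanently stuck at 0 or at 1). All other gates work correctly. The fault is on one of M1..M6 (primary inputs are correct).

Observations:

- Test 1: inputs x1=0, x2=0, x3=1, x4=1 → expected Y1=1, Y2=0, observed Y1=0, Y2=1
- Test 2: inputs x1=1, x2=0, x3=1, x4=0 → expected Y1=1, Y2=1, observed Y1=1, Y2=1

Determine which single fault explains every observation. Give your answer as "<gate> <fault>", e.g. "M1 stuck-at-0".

Fault-free values for test 1 (x1=0, x2=0, x3=1, x4=1): M1=0, M2=1, M3=1, M4=0, M5=1, M6=0, giving Y1=1, Y2=0. Observed Y1=0, Y2=1.
Test 1: faults giving observed Y1=0, Y2=1 are {M2 stuck-at-0, M5 stuck-at-0}.
Test 2 (x1=1, x2=0, x3=1, x4=0): fault-free M1=0, M2=1, M3=0, M4=1, M5=1, M6=1 → Y1=1, Y2=1; observed Y1=1, Y2=1. Eliminates M5 stuck-at-0.
Only M2 stuck-at-0 is consistent with every test.

M2 stuck-at-0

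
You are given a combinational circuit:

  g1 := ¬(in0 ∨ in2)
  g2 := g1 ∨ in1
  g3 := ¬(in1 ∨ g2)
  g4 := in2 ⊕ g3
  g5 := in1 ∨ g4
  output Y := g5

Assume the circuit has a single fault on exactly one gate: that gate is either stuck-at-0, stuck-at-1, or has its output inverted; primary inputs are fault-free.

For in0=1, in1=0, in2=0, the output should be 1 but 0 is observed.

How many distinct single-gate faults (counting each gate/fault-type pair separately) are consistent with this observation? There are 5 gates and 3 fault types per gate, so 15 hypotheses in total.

Fault-free: g1=0, g2=0, g3=1, g4=1, g5=1 → 1. Observed 0.
  g1: stuck-at-1, inverted output ✓; others ✗
  g2: stuck-at-1, inverted output ✓; others ✗
  g3: stuck-at-0, inverted output ✓; others ✗
  g4: stuck-at-0, inverted output ✓; others ✗
  g5: stuck-at-0, inverted output ✓; others ✗
Consistent faults: {g1 stuck-at-1, g1 inverted output, g2 stuck-at-1, g2 inverted output, g3 stuck-at-0, g3 inverted output, g4 stuck-at-0, g4 inverted output, g5 stuck-at-0, g5 inverted output} — 10 in all.

10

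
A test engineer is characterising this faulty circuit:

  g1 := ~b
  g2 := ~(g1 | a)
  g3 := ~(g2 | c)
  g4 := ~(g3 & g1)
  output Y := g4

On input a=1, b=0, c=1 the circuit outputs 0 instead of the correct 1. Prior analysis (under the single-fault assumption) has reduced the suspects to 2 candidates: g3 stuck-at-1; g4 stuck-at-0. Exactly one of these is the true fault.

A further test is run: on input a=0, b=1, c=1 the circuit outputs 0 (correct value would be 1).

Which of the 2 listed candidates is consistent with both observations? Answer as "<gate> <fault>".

Evaluate each candidate on input a=0, b=1, c=1:
  g3 stuck-at-1: g1=0, g2=1, g3=1 [stuck-at-1], g4=1 → 1 — eliminated
  g4 stuck-at-0: g1=0, g2=1, g3=0, g4=0 [stuck-at-0] → 0 — matches
Only g4 stuck-at-0 reproduces the observed 0.

g4 stuck-at-0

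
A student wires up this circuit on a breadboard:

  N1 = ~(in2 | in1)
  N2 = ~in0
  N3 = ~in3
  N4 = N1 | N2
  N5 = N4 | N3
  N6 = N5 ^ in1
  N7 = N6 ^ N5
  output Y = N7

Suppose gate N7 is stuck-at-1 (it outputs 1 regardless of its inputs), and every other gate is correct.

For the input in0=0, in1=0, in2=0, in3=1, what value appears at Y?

Propagate with N7 forced: N1=1, N2=1, N3=0, N4=1, N5=1, N6=1, N7=1 [stuck-at-1].
So Y = 1. (Without the fault it would be 0.)

1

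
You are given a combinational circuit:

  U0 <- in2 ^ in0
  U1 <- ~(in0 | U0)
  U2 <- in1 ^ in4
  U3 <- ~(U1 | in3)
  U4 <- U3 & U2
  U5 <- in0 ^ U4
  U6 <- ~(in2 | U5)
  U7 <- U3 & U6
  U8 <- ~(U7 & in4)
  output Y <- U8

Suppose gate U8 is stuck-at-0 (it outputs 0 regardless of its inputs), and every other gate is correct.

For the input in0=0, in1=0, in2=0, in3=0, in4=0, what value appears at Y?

Propagate with U8 forced: U0=0, U1=1, U2=0, U3=0, U4=0, U5=0, U6=1, U7=0, U8=0 [stuck-at-0].
So Y = 0. (Without the fault it would be 1.)

0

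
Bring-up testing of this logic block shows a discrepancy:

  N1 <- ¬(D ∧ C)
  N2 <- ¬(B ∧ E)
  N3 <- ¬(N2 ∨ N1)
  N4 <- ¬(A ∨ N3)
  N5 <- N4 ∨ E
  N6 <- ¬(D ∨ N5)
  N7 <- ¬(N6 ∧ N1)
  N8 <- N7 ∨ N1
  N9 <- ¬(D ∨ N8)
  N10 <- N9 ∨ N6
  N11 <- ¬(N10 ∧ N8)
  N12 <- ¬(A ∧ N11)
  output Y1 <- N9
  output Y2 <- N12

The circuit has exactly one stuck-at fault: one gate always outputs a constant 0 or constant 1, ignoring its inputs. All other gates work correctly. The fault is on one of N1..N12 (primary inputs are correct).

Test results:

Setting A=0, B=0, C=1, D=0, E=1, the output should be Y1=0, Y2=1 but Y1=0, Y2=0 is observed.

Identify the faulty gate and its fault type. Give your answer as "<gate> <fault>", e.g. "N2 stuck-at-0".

Fault-free values for test 1 (A=0, B=0, C=1, D=0, E=1): N1=1, N2=1, N3=0, N4=1, N5=1, N6=0, N7=1, N8=1, N9=0, N10=0, N11=1, N12=1, giving Y1=0, Y2=1. Observed Y1=0, Y2=0.
Test 1: faults giving observed Y1=0, Y2=0 are {N12 stuck-at-0}.
Only N12 stuck-at-0 is consistent with every test.

N12 stuck-at-0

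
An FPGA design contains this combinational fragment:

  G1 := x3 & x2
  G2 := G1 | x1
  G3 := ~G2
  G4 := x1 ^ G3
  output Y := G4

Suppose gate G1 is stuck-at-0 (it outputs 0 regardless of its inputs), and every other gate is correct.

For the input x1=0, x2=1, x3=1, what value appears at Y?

1

Propagate with G1 forced: G1=0 [stuck-at-0], G2=0, G3=1, G4=1.
So Y = 1. (Without the fault it would be 0.)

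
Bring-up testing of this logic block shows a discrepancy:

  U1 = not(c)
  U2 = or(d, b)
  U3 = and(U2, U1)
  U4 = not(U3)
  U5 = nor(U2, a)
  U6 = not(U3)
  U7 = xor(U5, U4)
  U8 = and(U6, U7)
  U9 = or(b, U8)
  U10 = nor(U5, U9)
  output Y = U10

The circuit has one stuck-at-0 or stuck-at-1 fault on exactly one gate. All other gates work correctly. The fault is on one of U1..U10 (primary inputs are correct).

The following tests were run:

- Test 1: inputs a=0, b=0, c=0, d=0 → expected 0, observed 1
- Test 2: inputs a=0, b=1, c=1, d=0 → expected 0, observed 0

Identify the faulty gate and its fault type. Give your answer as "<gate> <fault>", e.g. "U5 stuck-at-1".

Fault-free values for test 1 (a=0, b=0, c=0, d=0): U1=1, U2=0, U3=0, U4=1, U5=1, U6=1, U7=0, U8=0, U9=0, U10=0, giving Y=0. Observed 1.
Test 1: faults giving observed 1 are {U2 stuck-at-1, U10 stuck-at-1}.
Test 2 (a=0, b=1, c=1, d=0): fault-free U1=0, U2=1, U3=0, U4=1, U5=0, U6=1, U7=1, U8=1, U9=1, U10=0 → 0; observed 0. Eliminates U10 stuck-at-1.
Only U2 stuck-at-1 is consistent with every test.

U2 stuck-at-1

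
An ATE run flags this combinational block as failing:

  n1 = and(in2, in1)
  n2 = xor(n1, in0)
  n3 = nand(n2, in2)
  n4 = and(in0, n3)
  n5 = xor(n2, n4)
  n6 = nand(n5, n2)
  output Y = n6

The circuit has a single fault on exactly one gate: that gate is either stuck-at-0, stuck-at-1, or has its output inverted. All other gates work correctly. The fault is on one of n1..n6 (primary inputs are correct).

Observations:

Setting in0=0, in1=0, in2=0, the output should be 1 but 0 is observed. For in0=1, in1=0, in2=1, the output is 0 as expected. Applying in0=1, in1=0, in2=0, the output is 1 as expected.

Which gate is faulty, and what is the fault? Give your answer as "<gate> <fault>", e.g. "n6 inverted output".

Fault-free values for test 1 (in0=0, in1=0, in2=0): n1=0, n2=0, n3=1, n4=0, n5=0, n6=1, giving Y=1. Observed 0.
Test 1: faults giving observed 0 are {n1 stuck-at-1, n1 inverted output, n2 stuck-at-1, n2 inverted output, n6 stuck-at-0, n6 inverted output}.
Test 2 (in0=1, in1=0, in2=1): fault-free n1=0, n2=1, n3=0, n4=0, n5=1, n6=0 → 0; observed 0. Eliminates n1 stuck-at-1, n1 inverted output, n2 inverted output, n6 inverted output.
Test 3 (in0=1, in1=0, in2=0): fault-free n1=0, n2=1, n3=1, n4=1, n5=0, n6=1 → 1; observed 1. Eliminates n6 stuck-at-0.
Only n2 stuck-at-1 is consistent with every test.

n2 stuck-at-1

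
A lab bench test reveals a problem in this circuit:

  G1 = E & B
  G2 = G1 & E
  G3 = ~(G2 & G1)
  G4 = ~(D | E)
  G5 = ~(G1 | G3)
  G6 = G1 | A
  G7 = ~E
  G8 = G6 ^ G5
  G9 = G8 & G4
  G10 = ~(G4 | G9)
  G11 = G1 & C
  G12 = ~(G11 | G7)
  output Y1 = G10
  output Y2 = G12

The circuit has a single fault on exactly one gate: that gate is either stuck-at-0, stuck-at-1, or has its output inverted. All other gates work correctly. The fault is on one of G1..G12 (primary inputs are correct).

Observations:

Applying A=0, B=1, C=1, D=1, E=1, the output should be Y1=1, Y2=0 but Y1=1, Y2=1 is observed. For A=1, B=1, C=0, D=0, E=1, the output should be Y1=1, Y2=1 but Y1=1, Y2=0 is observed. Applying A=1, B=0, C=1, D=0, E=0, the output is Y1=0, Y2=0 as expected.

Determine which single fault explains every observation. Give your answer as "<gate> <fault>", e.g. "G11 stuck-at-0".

G11 inverted output

Fault-free values for test 1 (A=0, B=1, C=1, D=1, E=1): G1=1, G2=1, G3=0, G4=0, G5=0, G6=1, G7=0, G8=1, G9=0, G10=1, G11=1, G12=0, giving Y1=1, Y2=0. Observed Y1=1, Y2=1.
Test 1: faults giving observed Y1=1, Y2=1 are {G1 stuck-at-0, G1 inverted output, G11 stuck-at-0, G11 inverted output, G12 stuck-at-1, G12 inverted output}.
Test 2 (A=1, B=1, C=0, D=0, E=1): fault-free G1=1, G2=1, G3=0, G4=0, G5=0, G6=1, G7=0, G8=1, G9=0, G10=1, G11=0, G12=1 → Y1=1, Y2=1; observed Y1=1, Y2=0. Eliminates G1 stuck-at-0, G1 inverted output, G11 stuck-at-0, G12 stuck-at-1.
Test 3 (A=1, B=0, C=1, D=0, E=0): fault-free G1=0, G2=0, G3=1, G4=1, G5=0, G6=1, G7=1, G8=1, G9=1, G10=0, G11=0, G12=0 → Y1=0, Y2=0; observed Y1=0, Y2=0. Eliminates G12 inverted output.
Only G11 inverted output is consistent with every test.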